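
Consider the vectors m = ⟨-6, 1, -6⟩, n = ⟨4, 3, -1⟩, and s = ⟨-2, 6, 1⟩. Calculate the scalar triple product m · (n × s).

n × s:
i: 3·1 - (-1)·6 = 3 - (-6) = 9
j: (-1)·(-2) - 4·1 = 2 - 4 = -2
k: 4·6 - 3·(-2) = 24 - (-6) = 30
n × s = (9, -2, 30)
m · (n × s) = (-6)·9 + 1·(-2) + (-6)·30 = -54 - 2 - 180 = -236

-236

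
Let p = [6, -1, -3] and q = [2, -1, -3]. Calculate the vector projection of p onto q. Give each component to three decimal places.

(3.143, -1.571, -4.714)

p · q = 6·2 + (-1)·(-1) + (-3)·(-3) = 12 + 1 + 9 = 22
|q|² = 4 + 1 + 9 = 14
proj_q p = (22/14) · (2, -1, -3) ≈ (3.143, -1.571, -4.714)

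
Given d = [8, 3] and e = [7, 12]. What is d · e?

92

d · e = 8·7 + 3·12 = 56 + 36 = 92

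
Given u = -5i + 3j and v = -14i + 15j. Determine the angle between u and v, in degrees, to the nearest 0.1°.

u · v = (-5)·(-14) + 3·15 = 70 + 45 = 115
|u|² = 25 + 9 = 34,  |u| = √34 ≈ 5.830952
|v|² = 196 + 225 = 421,  |v| = √421 ≈ 20.518285
cos θ = 115 / (5.830952 · 20.518285) ≈ 0.96121
θ = arccos(0.96121) ≈ 16.0°

16.0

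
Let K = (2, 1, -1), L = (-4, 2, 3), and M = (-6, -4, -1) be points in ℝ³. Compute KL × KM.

KL = (-6, 1, 4)
KM = (-8, -5, 0)
i: 1·0 - 4·(-5) = 0 - (-20) = 20
j: 4·(-8) - (-6)·0 = -32 - 0 = -32
k: (-6)·(-5) - 1·(-8) = 30 - (-8) = 38
KL × KM = (20, -32, 38)

(20, -32, 38)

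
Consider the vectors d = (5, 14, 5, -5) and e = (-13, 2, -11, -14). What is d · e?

-22

d · e = 5·(-13) + 14·2 + 5·(-11) + (-5)·(-14) = -65 + 28 - 55 + 70 = -22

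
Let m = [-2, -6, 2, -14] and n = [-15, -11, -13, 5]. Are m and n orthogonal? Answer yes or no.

m · n = (-2)·(-15) + (-6)·(-11) + 2·(-13) + (-14)·5 = 30 + 66 - 26 - 70 = 0
Zero, so the vectors are orthogonal.

yes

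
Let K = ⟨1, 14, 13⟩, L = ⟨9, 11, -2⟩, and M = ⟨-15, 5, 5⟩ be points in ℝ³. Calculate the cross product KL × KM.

(-111, 304, -120)

KL = (8, -3, -15)
KM = (-16, -9, -8)
i: (-3)·(-8) - (-15)·(-9) = 24 - 135 = -111
j: (-15)·(-16) - 8·(-8) = 240 - (-64) = 304
k: 8·(-9) - (-3)·(-16) = -72 - 48 = -120
KL × KM = (-111, 304, -120)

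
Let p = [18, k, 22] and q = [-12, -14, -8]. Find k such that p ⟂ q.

p · q = 18·(-12) + k·(-14) + 22·(-8) = -392 - 14k
Set equal to 0: -14k = 392, so k = -28.

-28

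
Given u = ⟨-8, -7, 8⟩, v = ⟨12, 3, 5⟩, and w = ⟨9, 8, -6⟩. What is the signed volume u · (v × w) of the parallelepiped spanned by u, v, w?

197

v × w:
i: 3·(-6) - 5·8 = -18 - 40 = -58
j: 5·9 - 12·(-6) = 45 - (-72) = 117
k: 12·8 - 3·9 = 96 - 27 = 69
v × w = (-58, 117, 69)
u · (v × w) = (-8)·(-58) + (-7)·117 + 8·69 = 464 - 819 + 552 = 197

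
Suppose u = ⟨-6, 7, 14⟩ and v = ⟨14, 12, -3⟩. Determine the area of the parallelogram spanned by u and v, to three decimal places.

310.330

i: 7·(-3) - 14·12 = -21 - 168 = -189
j: 14·14 - (-6)·(-3) = 196 - 18 = 178
k: (-6)·12 - 7·14 = -72 - 98 = -170
u × v = (-189, 178, -170)
|u × v| = √((-189)² + 178² + (-170)²) = √96305 ≈ 310.3305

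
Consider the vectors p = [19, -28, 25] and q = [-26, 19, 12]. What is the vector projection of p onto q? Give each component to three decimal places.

p · q = 19·(-26) + (-28)·19 + 25·12 = -494 - 532 + 300 = -726
|q|² = 676 + 361 + 144 = 1181
proj_q p = (-726/1181) · (-26, 19, 12) ≈ (15.983, -11.680, -7.377)

(15.983, -11.680, -7.377)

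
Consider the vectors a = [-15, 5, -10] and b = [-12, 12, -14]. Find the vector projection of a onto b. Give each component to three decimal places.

a · b = (-15)·(-12) + 5·12 + (-10)·(-14) = 180 + 60 + 140 = 380
|b|² = 144 + 144 + 196 = 484
proj_b a = (380/484) · (-12, 12, -14) ≈ (-9.421, 9.421, -10.992)

(-9.421, 9.421, -10.992)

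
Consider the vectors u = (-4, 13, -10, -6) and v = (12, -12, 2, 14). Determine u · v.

u · v = (-4)·12 + 13·(-12) + (-10)·2 + (-6)·14 = -48 - 156 - 20 - 84 = -308

-308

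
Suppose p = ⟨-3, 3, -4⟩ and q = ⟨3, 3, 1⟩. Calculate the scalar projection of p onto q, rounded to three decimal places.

p · q = (-3)·3 + 3·3 + (-4)·1 = -9 + 9 - 4 = -4
|q| = √(9 + 9 + 1) = √19 ≈ 4.3589
comp_q p = -4 / √19 ≈ -0.918

-0.918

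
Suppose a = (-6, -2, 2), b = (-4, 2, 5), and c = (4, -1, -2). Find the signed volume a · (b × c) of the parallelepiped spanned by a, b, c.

b × c:
i: 2·(-2) - 5·(-1) = -4 - (-5) = 1
j: 5·4 - (-4)·(-2) = 20 - 8 = 12
k: (-4)·(-1) - 2·4 = 4 - 8 = -4
b × c = (1, 12, -4)
a · (b × c) = (-6)·1 + (-2)·12 + 2·(-4) = -6 - 24 - 8 = -38

-38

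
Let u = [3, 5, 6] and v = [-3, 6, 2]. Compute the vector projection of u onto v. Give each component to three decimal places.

u · v = 3·(-3) + 5·6 + 6·2 = -9 + 30 + 12 = 33
|v|² = 9 + 36 + 4 = 49
proj_v u = (33/49) · (-3, 6, 2) ≈ (-2.020, 4.041, 1.347)

(-2.020, 4.041, 1.347)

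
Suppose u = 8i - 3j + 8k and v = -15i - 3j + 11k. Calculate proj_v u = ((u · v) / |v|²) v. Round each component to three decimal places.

u · v = 8·(-15) + (-3)·(-3) + 8·11 = -120 + 9 + 88 = -23
|v|² = 225 + 9 + 121 = 355
proj_v u = (-23/355) · (-15, -3, 11) ≈ (0.972, 0.194, -0.713)

(0.972, 0.194, -0.713)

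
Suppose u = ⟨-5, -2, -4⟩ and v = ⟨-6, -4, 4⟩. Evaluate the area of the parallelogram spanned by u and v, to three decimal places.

50.754

i: (-2)·4 - (-4)·(-4) = -8 - 16 = -24
j: (-4)·(-6) - (-5)·4 = 24 - (-20) = 44
k: (-5)·(-4) - (-2)·(-6) = 20 - 12 = 8
u × v = (-24, 44, 8)
|u × v| = √((-24)² + 44² + 8²) = √2576 ≈ 50.7543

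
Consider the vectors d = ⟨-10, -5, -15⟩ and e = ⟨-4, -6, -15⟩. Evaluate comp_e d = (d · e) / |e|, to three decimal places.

d · e = (-10)·(-4) + (-5)·(-6) + (-15)·(-15) = 40 + 30 + 225 = 295
|e| = √(16 + 36 + 225) = √277 ≈ 16.6433
comp_e d = 295 / √277 ≈ 17.725

17.725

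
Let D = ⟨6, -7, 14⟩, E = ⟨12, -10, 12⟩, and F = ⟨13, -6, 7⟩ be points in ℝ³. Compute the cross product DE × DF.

DE = (6, -3, -2)
DF = (7, 1, -7)
i: (-3)·(-7) - (-2)·1 = 21 - (-2) = 23
j: (-2)·7 - 6·(-7) = -14 - (-42) = 28
k: 6·1 - (-3)·7 = 6 - (-21) = 27
DE × DF = (23, 28, 27)

(23, 28, 27)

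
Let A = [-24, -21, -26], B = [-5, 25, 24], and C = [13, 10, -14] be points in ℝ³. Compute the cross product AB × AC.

AB = (19, 46, 50)
AC = (37, 31, 12)
i: 46·12 - 50·31 = 552 - 1550 = -998
j: 50·37 - 19·12 = 1850 - 228 = 1622
k: 19·31 - 46·37 = 589 - 1702 = -1113
AB × AC = (-998, 1622, -1113)

(-998, 1622, -1113)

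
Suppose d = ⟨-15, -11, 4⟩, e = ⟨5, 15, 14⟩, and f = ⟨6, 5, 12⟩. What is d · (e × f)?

-2174

e × f:
i: 15·12 - 14·5 = 180 - 70 = 110
j: 14·6 - 5·12 = 84 - 60 = 24
k: 5·5 - 15·6 = 25 - 90 = -65
e × f = (110, 24, -65)
d · (e × f) = (-15)·110 + (-11)·24 + 4·(-65) = -1650 - 264 - 260 = -2174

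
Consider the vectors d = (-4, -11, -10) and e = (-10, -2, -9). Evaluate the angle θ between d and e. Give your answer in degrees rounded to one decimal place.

d · e = (-4)·(-10) + (-11)·(-2) + (-10)·(-9) = 40 + 22 + 90 = 152
|d|² = 16 + 121 + 100 = 237,  |d| = √237 ≈ 15.394804
|e|² = 100 + 4 + 81 = 185,  |e| = √185 ≈ 13.601471
cos θ = 152 / (15.394804 · 13.601471) ≈ 0.72591
θ = arccos(0.72591) ≈ 43.5°

43.5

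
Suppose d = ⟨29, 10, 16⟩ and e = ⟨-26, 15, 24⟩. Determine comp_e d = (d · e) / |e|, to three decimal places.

-5.724

d · e = 29·(-26) + 10·15 + 16·24 = -754 + 150 + 384 = -220
|e| = √(676 + 225 + 576) = √1477 ≈ 38.4318
comp_e d = -220 / √1477 ≈ -5.724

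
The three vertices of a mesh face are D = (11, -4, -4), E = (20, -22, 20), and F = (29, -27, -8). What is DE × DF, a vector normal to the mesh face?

DE = (9, -18, 24)
DF = (18, -23, -4)
i: (-18)·(-4) - 24·(-23) = 72 - (-552) = 624
j: 24·18 - 9·(-4) = 432 - (-36) = 468
k: 9·(-23) - (-18)·18 = -207 - (-324) = 117
DE × DF = (624, 468, 117)

(624, 468, 117)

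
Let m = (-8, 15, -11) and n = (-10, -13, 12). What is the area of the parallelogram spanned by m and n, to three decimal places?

i: 15·12 - (-11)·(-13) = 180 - 143 = 37
j: (-11)·(-10) - (-8)·12 = 110 - (-96) = 206
k: (-8)·(-13) - 15·(-10) = 104 - (-150) = 254
m × n = (37, 206, 254)
|m × n| = √(37² + 206² + 254²) = √108321 ≈ 329.1216

329.122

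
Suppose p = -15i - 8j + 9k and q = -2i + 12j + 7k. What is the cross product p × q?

i: (-8)·7 - 9·12 = -56 - 108 = -164
j: 9·(-2) - (-15)·7 = -18 - (-105) = 87
k: (-15)·12 - (-8)·(-2) = -180 - 16 = -196
p × q = (-164, 87, -196)

(-164, 87, -196)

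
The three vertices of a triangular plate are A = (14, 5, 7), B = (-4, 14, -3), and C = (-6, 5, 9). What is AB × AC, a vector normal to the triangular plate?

AB = (-18, 9, -10)
AC = (-20, 0, 2)
i: 9·2 - (-10)·0 = 18 - 0 = 18
j: (-10)·(-20) - (-18)·2 = 200 - (-36) = 236
k: (-18)·0 - 9·(-20) = 0 - (-180) = 180
AB × AC = (18, 236, 180)

(18, 236, 180)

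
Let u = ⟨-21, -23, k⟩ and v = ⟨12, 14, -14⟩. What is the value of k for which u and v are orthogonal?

-41

u · v = (-21)·12 + (-23)·14 + k·(-14) = -574 - 14k
Set equal to 0: -14k = 574, so k = -41.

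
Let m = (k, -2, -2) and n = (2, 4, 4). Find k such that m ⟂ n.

m · n = k·2 + (-2)·4 + (-2)·4 = -16 + 2k
Set equal to 0: 2k = 16, so k = 8.

8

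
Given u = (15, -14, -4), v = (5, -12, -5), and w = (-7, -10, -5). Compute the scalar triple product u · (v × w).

-154

v × w:
i: (-12)·(-5) - (-5)·(-10) = 60 - 50 = 10
j: (-5)·(-7) - 5·(-5) = 35 - (-25) = 60
k: 5·(-10) - (-12)·(-7) = -50 - 84 = -134
v × w = (10, 60, -134)
u · (v × w) = 15·10 + (-14)·60 + (-4)·(-134) = 150 - 840 + 536 = -154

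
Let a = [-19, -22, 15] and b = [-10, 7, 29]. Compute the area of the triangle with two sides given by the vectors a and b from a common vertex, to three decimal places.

457.564

i: (-22)·29 - 15·7 = -638 - 105 = -743
j: 15·(-10) - (-19)·29 = -150 - (-551) = 401
k: (-19)·7 - (-22)·(-10) = -133 - 220 = -353
a × b = (-743, 401, -353)
|a × b| = √((-743)² + 401² + (-353)²) = √837459 ≈ 915.1279
area = ½ · 915.1279 ≈ 457.564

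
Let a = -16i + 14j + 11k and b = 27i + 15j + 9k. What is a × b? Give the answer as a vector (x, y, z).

i: 14·9 - 11·15 = 126 - 165 = -39
j: 11·27 - (-16)·9 = 297 - (-144) = 441
k: (-16)·15 - 14·27 = -240 - 378 = -618
a × b = (-39, 441, -618)

(-39, 441, -618)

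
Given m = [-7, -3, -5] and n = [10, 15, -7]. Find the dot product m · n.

-80

m · n = (-7)·10 + (-3)·15 + (-5)·(-7) = -70 - 45 + 35 = -80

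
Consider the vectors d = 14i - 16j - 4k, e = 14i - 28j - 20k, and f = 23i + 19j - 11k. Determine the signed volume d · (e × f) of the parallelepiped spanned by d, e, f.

e × f:
i: (-28)·(-11) - (-20)·19 = 308 - (-380) = 688
j: (-20)·23 - 14·(-11) = -460 - (-154) = -306
k: 14·19 - (-28)·23 = 266 - (-644) = 910
e × f = (688, -306, 910)
d · (e × f) = 14·688 + (-16)·(-306) + (-4)·910 = 9632 + 4896 - 3640 = 10888

10888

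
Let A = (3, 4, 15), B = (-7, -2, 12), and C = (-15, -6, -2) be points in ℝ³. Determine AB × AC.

(72, -116, -8)

AB = (-10, -6, -3)
AC = (-18, -10, -17)
i: (-6)·(-17) - (-3)·(-10) = 102 - 30 = 72
j: (-3)·(-18) - (-10)·(-17) = 54 - 170 = -116
k: (-10)·(-10) - (-6)·(-18) = 100 - 108 = -8
AB × AC = (72, -116, -8)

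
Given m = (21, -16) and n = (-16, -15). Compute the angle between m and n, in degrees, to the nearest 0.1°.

99.5

m · n = 21·(-16) + (-16)·(-15) = -336 + 240 = -96
|m|² = 441 + 256 = 697,  |m| = √697 ≈ 26.400758
|n|² = 256 + 225 = 481,  |n| = √481 ≈ 21.931712
cos θ = -96 / (26.400758 · 21.931712) ≈ -0.16580
θ = arccos(-0.16580) ≈ 99.5°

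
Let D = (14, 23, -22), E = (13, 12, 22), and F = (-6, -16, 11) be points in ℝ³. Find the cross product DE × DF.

(1353, -847, -181)

DE = (-1, -11, 44)
DF = (-20, -39, 33)
i: (-11)·33 - 44·(-39) = -363 - (-1716) = 1353
j: 44·(-20) - (-1)·33 = -880 - (-33) = -847
k: (-1)·(-39) - (-11)·(-20) = 39 - 220 = -181
DE × DF = (1353, -847, -181)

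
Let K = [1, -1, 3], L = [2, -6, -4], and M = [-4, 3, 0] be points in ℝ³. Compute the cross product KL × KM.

(43, 38, -21)

KL = (1, -5, -7)
KM = (-5, 4, -3)
i: (-5)·(-3) - (-7)·4 = 15 - (-28) = 43
j: (-7)·(-5) - 1·(-3) = 35 - (-3) = 38
k: 1·4 - (-5)·(-5) = 4 - 25 = -21
KL × KM = (43, 38, -21)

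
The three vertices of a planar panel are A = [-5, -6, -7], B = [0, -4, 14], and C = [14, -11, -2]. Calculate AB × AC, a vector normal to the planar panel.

(115, 374, -63)

AB = (5, 2, 21)
AC = (19, -5, 5)
i: 2·5 - 21·(-5) = 10 - (-105) = 115
j: 21·19 - 5·5 = 399 - 25 = 374
k: 5·(-5) - 2·19 = -25 - 38 = -63
AB × AC = (115, 374, -63)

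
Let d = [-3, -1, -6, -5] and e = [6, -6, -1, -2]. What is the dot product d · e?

d · e = (-3)·6 + (-1)·(-6) + (-6)·(-1) + (-5)·(-2) = -18 + 6 + 6 + 10 = 4

4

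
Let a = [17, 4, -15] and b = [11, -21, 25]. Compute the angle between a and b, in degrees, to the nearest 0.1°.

a · b = 17·11 + 4·(-21) + (-15)·25 = 187 - 84 - 375 = -272
|a|² = 289 + 16 + 225 = 530,  |a| = √530 ≈ 23.021729
|b|² = 121 + 441 + 625 = 1187,  |b| = √1187 ≈ 34.452866
cos θ = -272 / (23.021729 · 34.452866) ≈ -0.34293
θ = arccos(-0.34293) ≈ 110.1°

110.1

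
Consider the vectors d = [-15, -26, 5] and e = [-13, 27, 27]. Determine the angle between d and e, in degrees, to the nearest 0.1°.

107.6

d · e = (-15)·(-13) + (-26)·27 + 5·27 = 195 - 702 + 135 = -372
|d|² = 225 + 676 + 25 = 926,  |d| = √926 ≈ 30.430248
|e|² = 169 + 729 + 729 = 1627,  |e| = √1627 ≈ 40.336088
cos θ = -372 / (30.430248 · 40.336088) ≈ -0.30307
θ = arccos(-0.30307) ≈ 107.6°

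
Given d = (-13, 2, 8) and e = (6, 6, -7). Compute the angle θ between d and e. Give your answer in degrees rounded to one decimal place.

d · e = (-13)·6 + 2·6 + 8·(-7) = -78 + 12 - 56 = -122
|d|² = 169 + 4 + 64 = 237,  |d| = √237 ≈ 15.394804
|e|² = 36 + 36 + 49 = 121,  |e| = √121 ≈ 11.000000
cos θ = -122 / (15.394804 · 11.000000) ≈ -0.72043
θ = arccos(-0.72043) ≈ 136.1°

136.1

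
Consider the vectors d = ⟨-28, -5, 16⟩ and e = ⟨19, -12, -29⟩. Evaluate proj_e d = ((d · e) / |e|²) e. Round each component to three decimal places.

d · e = (-28)·19 + (-5)·(-12) + 16·(-29) = -532 + 60 - 464 = -936
|e|² = 361 + 144 + 841 = 1346
proj_e d = (-936/1346) · (19, -12, -29) ≈ (-13.212, 8.345, 20.166)

(-13.212, 8.345, 20.166)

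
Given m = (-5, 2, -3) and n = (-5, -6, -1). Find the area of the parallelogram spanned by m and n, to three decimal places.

45.826

i: 2·(-1) - (-3)·(-6) = -2 - 18 = -20
j: (-3)·(-5) - (-5)·(-1) = 15 - 5 = 10
k: (-5)·(-6) - 2·(-5) = 30 - (-10) = 40
m × n = (-20, 10, 40)
|m × n| = √((-20)² + 10² + 40²) = √2100 ≈ 45.8258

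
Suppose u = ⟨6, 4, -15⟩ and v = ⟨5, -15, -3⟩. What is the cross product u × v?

(-237, -57, -110)

i: 4·(-3) - (-15)·(-15) = -12 - 225 = -237
j: (-15)·5 - 6·(-3) = -75 - (-18) = -57
k: 6·(-15) - 4·5 = -90 - 20 = -110
u × v = (-237, -57, -110)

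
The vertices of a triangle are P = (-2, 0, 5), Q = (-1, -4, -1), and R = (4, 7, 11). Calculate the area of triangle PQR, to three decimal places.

PQ = (1, -4, -6),  PR = (6, 7, 6)
i: (-4)·6 - (-6)·7 = -24 - (-42) = 18
j: (-6)·6 - 1·6 = -36 - 6 = -42
k: 1·7 - (-4)·6 = 7 - (-24) = 31
PQ × PR = (18, -42, 31)
|PQ × PR| = √3049 ≈ 55.2178
area = ½ · 55.2178 ≈ 27.609

27.609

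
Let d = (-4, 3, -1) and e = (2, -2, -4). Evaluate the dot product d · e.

-10

d · e = (-4)·2 + 3·(-2) + (-1)·(-4) = -8 - 6 + 4 = -10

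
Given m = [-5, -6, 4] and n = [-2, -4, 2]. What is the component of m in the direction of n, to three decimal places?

8.573

m · n = (-5)·(-2) + (-6)·(-4) + 4·2 = 10 + 24 + 8 = 42
|n| = √(4 + 16 + 4) = √24 ≈ 4.8990
comp_n m = 42 / √24 ≈ 8.573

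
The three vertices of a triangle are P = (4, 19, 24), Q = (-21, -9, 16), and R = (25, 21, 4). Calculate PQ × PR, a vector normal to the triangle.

(576, -668, 538)

PQ = (-25, -28, -8)
PR = (21, 2, -20)
i: (-28)·(-20) - (-8)·2 = 560 - (-16) = 576
j: (-8)·21 - (-25)·(-20) = -168 - 500 = -668
k: (-25)·2 - (-28)·21 = -50 - (-588) = 538
PQ × PR = (576, -668, 538)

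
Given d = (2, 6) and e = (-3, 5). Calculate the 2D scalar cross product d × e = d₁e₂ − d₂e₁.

28

2·5 - 6·(-3) = 10 - (-18) = 28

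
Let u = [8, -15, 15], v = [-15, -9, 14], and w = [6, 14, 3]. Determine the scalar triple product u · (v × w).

-6059

v × w:
i: (-9)·3 - 14·14 = -27 - 196 = -223
j: 14·6 - (-15)·3 = 84 - (-45) = 129
k: (-15)·14 - (-9)·6 = -210 - (-54) = -156
v × w = (-223, 129, -156)
u · (v × w) = 8·(-223) + (-15)·129 + 15·(-156) = -1784 - 1935 - 2340 = -6059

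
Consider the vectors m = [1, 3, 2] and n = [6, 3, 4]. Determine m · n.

23

m · n = 1·6 + 3·3 + 2·4 = 6 + 9 + 8 = 23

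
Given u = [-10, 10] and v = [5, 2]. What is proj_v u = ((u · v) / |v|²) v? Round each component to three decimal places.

(-5.172, -2.069)

u · v = (-10)·5 + 10·2 = -50 + 20 = -30
|v|² = 25 + 4 = 29
proj_v u = (-30/29) · (5, 2) ≈ (-5.172, -2.069)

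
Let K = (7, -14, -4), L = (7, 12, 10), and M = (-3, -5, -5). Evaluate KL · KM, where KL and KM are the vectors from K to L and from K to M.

220

KL = L − K = (0, 26, 14)
KM = M − K = (-10, 9, -1)
KL · KM = 0·(-10) + 26·9 + 14·(-1) = 0 + 234 - 14 = 220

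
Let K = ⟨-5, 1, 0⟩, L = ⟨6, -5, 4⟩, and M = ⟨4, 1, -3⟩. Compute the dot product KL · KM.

87

KL = L − K = (11, -6, 4)
KM = M − K = (9, 0, -3)
KL · KM = 11·9 + (-6)·0 + 4·(-3) = 99 + 0 - 12 = 87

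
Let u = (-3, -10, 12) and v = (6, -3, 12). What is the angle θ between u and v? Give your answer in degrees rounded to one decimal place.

u · v = (-3)·6 + (-10)·(-3) + 12·12 = -18 + 30 + 144 = 156
|u|² = 9 + 100 + 144 = 253,  |u| = √253 ≈ 15.905974
|v|² = 36 + 9 + 144 = 189,  |v| = √189 ≈ 13.747727
cos θ = 156 / (15.905974 · 13.747727) ≈ 0.71340
θ = arccos(0.71340) ≈ 44.5°

44.5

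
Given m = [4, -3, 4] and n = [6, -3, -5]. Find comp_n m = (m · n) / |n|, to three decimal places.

1.554

m · n = 4·6 + (-3)·(-3) + 4·(-5) = 24 + 9 - 20 = 13
|n| = √(36 + 9 + 25) = √70 ≈ 8.3666
comp_n m = 13 / √70 ≈ 1.554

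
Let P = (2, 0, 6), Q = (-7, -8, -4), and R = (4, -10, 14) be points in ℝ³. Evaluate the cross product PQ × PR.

PQ = (-9, -8, -10)
PR = (2, -10, 8)
i: (-8)·8 - (-10)·(-10) = -64 - 100 = -164
j: (-10)·2 - (-9)·8 = -20 - (-72) = 52
k: (-9)·(-10) - (-8)·2 = 90 - (-16) = 106
PQ × PR = (-164, 52, 106)

(-164, 52, 106)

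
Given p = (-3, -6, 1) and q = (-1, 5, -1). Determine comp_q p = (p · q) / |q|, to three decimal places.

p · q = (-3)·(-1) + (-6)·5 + 1·(-1) = 3 - 30 - 1 = -28
|q| = √(1 + 25 + 1) = √27 ≈ 5.1962
comp_q p = -28 / √27 ≈ -5.389

-5.389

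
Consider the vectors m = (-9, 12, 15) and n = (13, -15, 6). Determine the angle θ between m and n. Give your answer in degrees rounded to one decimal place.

m · n = (-9)·13 + 12·(-15) + 15·6 = -117 - 180 + 90 = -207
|m|² = 81 + 144 + 225 = 450,  |m| = √450 ≈ 21.213203
|n|² = 169 + 225 + 36 = 430,  |n| = √430 ≈ 20.736441
cos θ = -207 / (21.213203 · 20.736441) ≈ -0.47058
θ = arccos(-0.47058) ≈ 118.1°

118.1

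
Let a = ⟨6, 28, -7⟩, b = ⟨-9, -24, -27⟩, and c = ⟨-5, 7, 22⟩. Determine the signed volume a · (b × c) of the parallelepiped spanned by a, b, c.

8571

b × c:
i: (-24)·22 - (-27)·7 = -528 - (-189) = -339
j: (-27)·(-5) - (-9)·22 = 135 - (-198) = 333
k: (-9)·7 - (-24)·(-5) = -63 - 120 = -183
b × c = (-339, 333, -183)
a · (b × c) = 6·(-339) + 28·333 + (-7)·(-183) = -2034 + 9324 + 1281 = 8571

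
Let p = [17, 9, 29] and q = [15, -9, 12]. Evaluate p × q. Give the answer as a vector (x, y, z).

(369, 231, -288)

i: 9·12 - 29·(-9) = 108 - (-261) = 369
j: 29·15 - 17·12 = 435 - 204 = 231
k: 17·(-9) - 9·15 = -153 - 135 = -288
p × q = (369, 231, -288)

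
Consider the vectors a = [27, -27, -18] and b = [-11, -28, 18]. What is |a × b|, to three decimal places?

i: (-27)·18 - (-18)·(-28) = -486 - 504 = -990
j: (-18)·(-11) - 27·18 = 198 - 486 = -288
k: 27·(-28) - (-27)·(-11) = -756 - 297 = -1053
a × b = (-990, -288, -1053)
|a × b| = √((-990)² + (-288)² + (-1053)²) = √2171853 ≈ 1473.7208

1473.721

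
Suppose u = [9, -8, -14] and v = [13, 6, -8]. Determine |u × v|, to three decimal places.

i: (-8)·(-8) - (-14)·6 = 64 - (-84) = 148
j: (-14)·13 - 9·(-8) = -182 - (-72) = -110
k: 9·6 - (-8)·13 = 54 - (-104) = 158
u × v = (148, -110, 158)
|u × v| = √(148² + (-110)² + 158²) = √58968 ≈ 242.8333

242.833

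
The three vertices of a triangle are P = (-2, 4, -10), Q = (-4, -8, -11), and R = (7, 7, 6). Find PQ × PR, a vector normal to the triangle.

PQ = (-2, -12, -1)
PR = (9, 3, 16)
i: (-12)·16 - (-1)·3 = -192 - (-3) = -189
j: (-1)·9 - (-2)·16 = -9 - (-32) = 23
k: (-2)·3 - (-12)·9 = -6 - (-108) = 102
PQ × PR = (-189, 23, 102)

(-189, 23, 102)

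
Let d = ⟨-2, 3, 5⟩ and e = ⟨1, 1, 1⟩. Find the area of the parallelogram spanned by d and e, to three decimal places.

8.832

i: 3·1 - 5·1 = 3 - 5 = -2
j: 5·1 - (-2)·1 = 5 - (-2) = 7
k: (-2)·1 - 3·1 = -2 - 3 = -5
d × e = (-2, 7, -5)
|d × e| = √((-2)² + 7² + (-5)²) = √78 ≈ 8.8318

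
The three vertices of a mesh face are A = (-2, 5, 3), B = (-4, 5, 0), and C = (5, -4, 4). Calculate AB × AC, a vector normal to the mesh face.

(-27, -19, 18)

AB = (-2, 0, -3)
AC = (7, -9, 1)
i: 0·1 - (-3)·(-9) = 0 - 27 = -27
j: (-3)·7 - (-2)·1 = -21 - (-2) = -19
k: (-2)·(-9) - 0·7 = 18 - 0 = 18
AB × AC = (-27, -19, 18)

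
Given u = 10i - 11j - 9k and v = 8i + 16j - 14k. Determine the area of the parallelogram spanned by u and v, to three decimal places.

i: (-11)·(-14) - (-9)·16 = 154 - (-144) = 298
j: (-9)·8 - 10·(-14) = -72 - (-140) = 68
k: 10·16 - (-11)·8 = 160 - (-88) = 248
u × v = (298, 68, 248)
|u × v| = √(298² + 68² + 248²) = √154932 ≈ 393.6140

393.614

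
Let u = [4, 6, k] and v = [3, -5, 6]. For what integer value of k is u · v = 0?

u · v = 4·3 + 6·(-5) + k·6 = -18 + 6k
Set equal to 0: 6k = 18, so k = 3.

3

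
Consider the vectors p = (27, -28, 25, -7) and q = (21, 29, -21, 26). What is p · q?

p · q = 27·21 + (-28)·29 + 25·(-21) + (-7)·26 = 567 - 812 - 525 - 182 = -952

-952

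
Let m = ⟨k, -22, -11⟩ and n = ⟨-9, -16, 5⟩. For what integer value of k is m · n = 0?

m · n = k·(-9) + (-22)·(-16) + (-11)·5 = 297 - 9k
Set equal to 0: -9k = -297, so k = 33.

33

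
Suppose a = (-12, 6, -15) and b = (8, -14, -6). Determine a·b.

a · b = (-12)·8 + 6·(-14) + (-15)·(-6) = -96 - 84 + 90 = -90

-90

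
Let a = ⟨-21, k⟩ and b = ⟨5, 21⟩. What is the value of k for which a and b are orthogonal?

5

a · b = (-21)·5 + k·21 = -105 + 21k
Set equal to 0: 21k = 105, so k = 5.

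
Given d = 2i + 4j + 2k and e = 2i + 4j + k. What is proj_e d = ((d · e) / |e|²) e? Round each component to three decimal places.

d · e = 2·2 + 4·4 + 2·1 = 4 + 16 + 2 = 22
|e|² = 4 + 16 + 1 = 21
proj_e d = (22/21) · (2, 4, 1) ≈ (2.095, 4.190, 1.048)

(2.095, 4.190, 1.048)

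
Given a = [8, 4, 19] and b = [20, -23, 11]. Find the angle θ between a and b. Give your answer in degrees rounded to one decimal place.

a · b = 8·20 + 4·(-23) + 19·11 = 160 - 92 + 209 = 277
|a|² = 64 + 16 + 361 = 441,  |a| = √441 ≈ 21.000000
|b|² = 400 + 529 + 121 = 1050,  |b| = √1050 ≈ 32.403703
cos θ = 277 / (21.000000 · 32.403703) ≈ 0.40707
θ = arccos(0.40707) ≈ 66.0°

66.0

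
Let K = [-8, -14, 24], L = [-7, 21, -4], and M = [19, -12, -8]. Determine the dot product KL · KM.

KL = L − K = (1, 35, -28)
KM = M − K = (27, 2, -32)
KL · KM = 1·27 + 35·2 + (-28)·(-32) = 27 + 70 + 896 = 993

993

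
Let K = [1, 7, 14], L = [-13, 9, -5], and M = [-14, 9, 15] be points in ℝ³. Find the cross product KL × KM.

(40, 299, 2)

KL = (-14, 2, -19)
KM = (-15, 2, 1)
i: 2·1 - (-19)·2 = 2 - (-38) = 40
j: (-19)·(-15) - (-14)·1 = 285 - (-14) = 299
k: (-14)·2 - 2·(-15) = -28 - (-30) = 2
KL × KM = (40, 299, 2)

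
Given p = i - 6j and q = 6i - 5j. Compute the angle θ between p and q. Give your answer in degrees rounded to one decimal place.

p · q = 1·6 + (-6)·(-5) = 6 + 30 = 36
|p|² = 1 + 36 = 37,  |p| = √37 ≈ 6.082763
|q|² = 36 + 25 = 61,  |q| = √61 ≈ 7.810250
cos θ = 36 / (6.082763 · 7.810250) ≈ 0.75777
θ = arccos(0.75777) ≈ 40.7°

40.7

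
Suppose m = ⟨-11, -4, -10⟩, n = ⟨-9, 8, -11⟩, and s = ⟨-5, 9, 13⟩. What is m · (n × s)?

-2511

n × s:
i: 8·13 - (-11)·9 = 104 - (-99) = 203
j: (-11)·(-5) - (-9)·13 = 55 - (-117) = 172
k: (-9)·9 - 8·(-5) = -81 - (-40) = -41
n × s = (203, 172, -41)
m · (n × s) = (-11)·203 + (-4)·172 + (-10)·(-41) = -2233 - 688 + 410 = -2511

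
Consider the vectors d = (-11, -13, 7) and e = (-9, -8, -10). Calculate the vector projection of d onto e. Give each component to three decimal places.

d · e = (-11)·(-9) + (-13)·(-8) + 7·(-10) = 99 + 104 - 70 = 133
|e|² = 81 + 64 + 100 = 245
proj_e d = (133/245) · (-9, -8, -10) ≈ (-4.886, -4.343, -5.429)

(-4.886, -4.343, -5.429)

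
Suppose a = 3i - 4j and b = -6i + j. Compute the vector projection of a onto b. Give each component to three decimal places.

a · b = 3·(-6) + (-4)·1 = -18 - 4 = -22
|b|² = 36 + 1 = 37
proj_b a = (-22/37) · (-6, 1) ≈ (3.568, -0.595)

(3.568, -0.595)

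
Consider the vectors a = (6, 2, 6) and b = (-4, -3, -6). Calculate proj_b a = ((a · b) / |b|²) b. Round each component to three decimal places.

(4.328, 3.246, 6.492)

a · b = 6·(-4) + 2·(-3) + 6·(-6) = -24 - 6 - 36 = -66
|b|² = 16 + 9 + 36 = 61
proj_b a = (-66/61) · (-4, -3, -6) ≈ (4.328, 3.246, 6.492)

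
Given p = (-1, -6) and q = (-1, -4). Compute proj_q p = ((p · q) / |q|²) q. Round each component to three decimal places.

(-1.471, -5.882)

p · q = (-1)·(-1) + (-6)·(-4) = 1 + 24 = 25
|q|² = 1 + 16 = 17
proj_q p = (25/17) · (-1, -4) ≈ (-1.471, -5.882)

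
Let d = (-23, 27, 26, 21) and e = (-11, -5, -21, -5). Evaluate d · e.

d · e = (-23)·(-11) + 27·(-5) + 26·(-21) + 21·(-5) = 253 - 135 - 546 - 105 = -533

-533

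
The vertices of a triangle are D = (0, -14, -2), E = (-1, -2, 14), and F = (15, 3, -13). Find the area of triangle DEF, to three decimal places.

252.223

DE = (-1, 12, 16),  DF = (15, 17, -11)
i: 12·(-11) - 16·17 = -132 - 272 = -404
j: 16·15 - (-1)·(-11) = 240 - 11 = 229
k: (-1)·17 - 12·15 = -17 - 180 = -197
DE × DF = (-404, 229, -197)
|DE × DF| = √254466 ≈ 504.4462
area = ½ · 504.4462 ≈ 252.223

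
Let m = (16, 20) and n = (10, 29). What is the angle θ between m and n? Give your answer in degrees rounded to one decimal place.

19.6

m · n = 16·10 + 20·29 = 160 + 580 = 740
|m|² = 256 + 400 = 656,  |m| = √656 ≈ 25.612497
|n|² = 100 + 841 = 941,  |n| = √941 ≈ 30.675723
cos θ = 740 / (25.612497 · 30.675723) ≈ 0.94186
θ = arccos(0.94186) ≈ 19.6°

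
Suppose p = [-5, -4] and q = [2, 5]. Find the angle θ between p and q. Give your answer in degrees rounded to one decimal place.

p · q = (-5)·2 + (-4)·5 = -10 - 20 = -30
|p|² = 25 + 16 = 41,  |p| = √41 ≈ 6.403124
|q|² = 4 + 25 = 29,  |q| = √29 ≈ 5.385165
cos θ = -30 / (6.403124 · 5.385165) ≈ -0.87002
θ = arccos(-0.87002) ≈ 150.5°

150.5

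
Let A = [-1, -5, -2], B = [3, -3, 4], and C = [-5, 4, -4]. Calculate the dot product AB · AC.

AB = B − A = (4, 2, 6)
AC = C − A = (-4, 9, -2)
AB · AC = 4·(-4) + 2·9 + 6·(-2) = -16 + 18 - 12 = -10

-10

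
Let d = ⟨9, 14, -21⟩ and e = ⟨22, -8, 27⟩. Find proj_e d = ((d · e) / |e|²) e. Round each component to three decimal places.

(-8.287, 3.013, -10.170)

d · e = 9·22 + 14·(-8) + (-21)·27 = 198 - 112 - 567 = -481
|e|² = 484 + 64 + 729 = 1277
proj_e d = (-481/1277) · (22, -8, 27) ≈ (-8.287, 3.013, -10.170)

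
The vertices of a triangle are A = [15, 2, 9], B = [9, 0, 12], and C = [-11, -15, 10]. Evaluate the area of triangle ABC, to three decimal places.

50.212

AB = (-6, -2, 3),  AC = (-26, -17, 1)
i: (-2)·1 - 3·(-17) = -2 - (-51) = 49
j: 3·(-26) - (-6)·1 = -78 - (-6) = -72
k: (-6)·(-17) - (-2)·(-26) = 102 - 52 = 50
AB × AC = (49, -72, 50)
|AB × AC| = √10085 ≈ 100.4241
area = ½ · 100.4241 ≈ 50.212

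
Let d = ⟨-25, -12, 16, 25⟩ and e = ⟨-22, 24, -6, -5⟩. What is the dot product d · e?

d · e = (-25)·(-22) + (-12)·24 + 16·(-6) + 25·(-5) = 550 - 288 - 96 - 125 = 41

41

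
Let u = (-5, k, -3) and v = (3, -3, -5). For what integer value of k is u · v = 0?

0

u · v = (-5)·3 + k·(-3) + (-3)·(-5) = 0 - 3k
Set equal to 0: -3k = 0, so k = 0.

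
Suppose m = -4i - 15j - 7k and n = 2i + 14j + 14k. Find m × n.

(-112, 42, -26)

i: (-15)·14 - (-7)·14 = -210 - (-98) = -112
j: (-7)·2 - (-4)·14 = -14 - (-56) = 42
k: (-4)·14 - (-15)·2 = -56 - (-30) = -26
m × n = (-112, 42, -26)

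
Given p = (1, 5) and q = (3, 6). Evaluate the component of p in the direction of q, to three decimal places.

4.919

p · q = 1·3 + 5·6 = 3 + 30 = 33
|q| = √(9 + 36) = √45 ≈ 6.7082
comp_q p = 33 / √45 ≈ 4.919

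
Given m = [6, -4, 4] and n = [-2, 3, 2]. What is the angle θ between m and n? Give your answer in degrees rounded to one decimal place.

118.1

m · n = 6·(-2) + (-4)·3 + 4·2 = -12 - 12 + 8 = -16
|m|² = 36 + 16 + 16 = 68,  |m| = √68 ≈ 8.246211
|n|² = 4 + 9 + 4 = 17,  |n| = √17 ≈ 4.123106
cos θ = -16 / (8.246211 · 4.123106) ≈ -0.47059
θ = arccos(-0.47059) ≈ 118.1°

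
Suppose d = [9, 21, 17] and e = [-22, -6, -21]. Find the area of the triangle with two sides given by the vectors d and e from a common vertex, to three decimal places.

280.896

i: 21·(-21) - 17·(-6) = -441 - (-102) = -339
j: 17·(-22) - 9·(-21) = -374 - (-189) = -185
k: 9·(-6) - 21·(-22) = -54 - (-462) = 408
d × e = (-339, -185, 408)
|d × e| = √((-339)² + (-185)² + 408²) = √315610 ≈ 561.7918
area = ½ · 561.7918 ≈ 280.896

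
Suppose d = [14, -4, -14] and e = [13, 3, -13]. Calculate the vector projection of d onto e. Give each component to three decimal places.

d · e = 14·13 + (-4)·3 + (-14)·(-13) = 182 - 12 + 182 = 352
|e|² = 169 + 9 + 169 = 347
proj_e d = (352/347) · (13, 3, -13) ≈ (13.187, 3.043, -13.187)

(13.187, 3.043, -13.187)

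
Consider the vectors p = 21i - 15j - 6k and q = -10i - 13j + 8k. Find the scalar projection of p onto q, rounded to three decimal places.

-3.452

p · q = 21·(-10) + (-15)·(-13) + (-6)·8 = -210 + 195 - 48 = -63
|q| = √(100 + 169 + 64) = √333 ≈ 18.2483
comp_q p = -63 / √333 ≈ -3.452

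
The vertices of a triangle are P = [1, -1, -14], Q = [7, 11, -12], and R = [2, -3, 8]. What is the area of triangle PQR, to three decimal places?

149.416

PQ = (6, 12, 2),  PR = (1, -2, 22)
i: 12·22 - 2·(-2) = 264 - (-4) = 268
j: 2·1 - 6·22 = 2 - 132 = -130
k: 6·(-2) - 12·1 = -12 - 12 = -24
PQ × PR = (268, -130, -24)
|PQ × PR| = √89300 ≈ 298.8311
area = ½ · 298.8311 ≈ 149.416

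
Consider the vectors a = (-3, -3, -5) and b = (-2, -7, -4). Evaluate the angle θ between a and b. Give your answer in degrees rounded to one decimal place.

a · b = (-3)·(-2) + (-3)·(-7) + (-5)·(-4) = 6 + 21 + 20 = 47
|a|² = 9 + 9 + 25 = 43,  |a| = √43 ≈ 6.557439
|b|² = 4 + 49 + 16 = 69,  |b| = √69 ≈ 8.306624
cos θ = 47 / (6.557439 · 8.306624) ≈ 0.86286
θ = arccos(0.86286) ≈ 30.4°

30.4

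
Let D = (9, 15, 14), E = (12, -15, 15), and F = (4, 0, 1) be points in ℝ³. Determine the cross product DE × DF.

(405, 34, -195)

DE = (3, -30, 1)
DF = (-5, -15, -13)
i: (-30)·(-13) - 1·(-15) = 390 - (-15) = 405
j: 1·(-5) - 3·(-13) = -5 - (-39) = 34
k: 3·(-15) - (-30)·(-5) = -45 - 150 = -195
DE × DF = (405, 34, -195)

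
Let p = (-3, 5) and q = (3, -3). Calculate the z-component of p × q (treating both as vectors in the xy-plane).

(-3)·(-3) - 5·3 = 9 - 15 = -6

-6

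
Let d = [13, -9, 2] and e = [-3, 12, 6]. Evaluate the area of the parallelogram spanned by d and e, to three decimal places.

i: (-9)·6 - 2·12 = -54 - 24 = -78
j: 2·(-3) - 13·6 = -6 - 78 = -84
k: 13·12 - (-9)·(-3) = 156 - 27 = 129
d × e = (-78, -84, 129)
|d × e| = √((-78)² + (-84)² + 129²) = √29781 ≈ 172.5717

172.572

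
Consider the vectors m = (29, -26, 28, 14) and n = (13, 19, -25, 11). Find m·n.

-663

m · n = 29·13 + (-26)·19 + 28·(-25) + 14·11 = 377 - 494 - 700 + 154 = -663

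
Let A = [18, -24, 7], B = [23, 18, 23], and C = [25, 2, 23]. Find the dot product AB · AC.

AB = B − A = (5, 42, 16)
AC = C − A = (7, 26, 16)
AB · AC = 5·7 + 42·26 + 16·16 = 35 + 1092 + 256 = 1383

1383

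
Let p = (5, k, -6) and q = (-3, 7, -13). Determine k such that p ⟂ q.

p · q = 5·(-3) + k·7 + (-6)·(-13) = 63 + 7k
Set equal to 0: 7k = -63, so k = -9.

-9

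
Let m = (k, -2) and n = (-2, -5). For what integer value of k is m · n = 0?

m · n = k·(-2) + (-2)·(-5) = 10 - 2k
Set equal to 0: -2k = -10, so k = 5.

5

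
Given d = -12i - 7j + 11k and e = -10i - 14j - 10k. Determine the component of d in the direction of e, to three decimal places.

5.427

d · e = (-12)·(-10) + (-7)·(-14) + 11·(-10) = 120 + 98 - 110 = 108
|e| = √(100 + 196 + 100) = √396 ≈ 19.8997
comp_e d = 108 / √396 ≈ 5.427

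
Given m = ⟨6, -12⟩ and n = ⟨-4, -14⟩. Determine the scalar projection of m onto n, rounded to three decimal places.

9.890

m · n = 6·(-4) + (-12)·(-14) = -24 + 168 = 144
|n| = √(16 + 196) = √212 ≈ 14.5602
comp_n m = 144 / √212 ≈ 9.890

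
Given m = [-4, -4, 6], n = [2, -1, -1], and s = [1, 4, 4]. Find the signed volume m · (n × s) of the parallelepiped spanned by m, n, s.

90

n × s:
i: (-1)·4 - (-1)·4 = -4 - (-4) = 0
j: (-1)·1 - 2·4 = -1 - 8 = -9
k: 2·4 - (-1)·1 = 8 - (-1) = 9
n × s = (0, -9, 9)
m · (n × s) = (-4)·0 + (-4)·(-9) + 6·9 = 0 + 36 + 54 = 90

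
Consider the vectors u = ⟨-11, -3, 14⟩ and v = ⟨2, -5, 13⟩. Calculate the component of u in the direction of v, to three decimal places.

u · v = (-11)·2 + (-3)·(-5) + 14·13 = -22 + 15 + 182 = 175
|v| = √(4 + 25 + 169) = √198 ≈ 14.0712
comp_v u = 175 / √198 ≈ 12.437

12.437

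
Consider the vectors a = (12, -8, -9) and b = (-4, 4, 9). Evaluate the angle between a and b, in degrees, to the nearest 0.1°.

a · b = 12·(-4) + (-8)·4 + (-9)·9 = -48 - 32 - 81 = -161
|a|² = 144 + 64 + 81 = 289,  |a| = √289 ≈ 17.000000
|b|² = 16 + 16 + 81 = 113,  |b| = √113 ≈ 10.630146
cos θ = -161 / (17.000000 · 10.630146) ≈ -0.89092
θ = arccos(-0.89092) ≈ 153.0°

153.0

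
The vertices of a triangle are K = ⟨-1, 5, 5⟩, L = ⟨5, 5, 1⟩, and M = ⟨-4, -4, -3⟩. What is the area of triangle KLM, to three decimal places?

44.193

KL = (6, 0, -4),  KM = (-3, -9, -8)
i: 0·(-8) - (-4)·(-9) = 0 - 36 = -36
j: (-4)·(-3) - 6·(-8) = 12 - (-48) = 60
k: 6·(-9) - 0·(-3) = -54 - 0 = -54
KL × KM = (-36, 60, -54)
|KL × KM| = √7812 ≈ 88.3855
area = ½ · 88.3855 ≈ 44.193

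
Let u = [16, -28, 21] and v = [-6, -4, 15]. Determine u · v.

331

u · v = 16·(-6) + (-28)·(-4) + 21·15 = -96 + 112 + 315 = 331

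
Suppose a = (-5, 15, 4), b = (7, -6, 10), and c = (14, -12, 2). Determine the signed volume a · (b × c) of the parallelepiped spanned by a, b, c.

1350

b × c:
i: (-6)·2 - 10·(-12) = -12 - (-120) = 108
j: 10·14 - 7·2 = 140 - 14 = 126
k: 7·(-12) - (-6)·14 = -84 - (-84) = 0
b × c = (108, 126, 0)
a · (b × c) = (-5)·108 + 15·126 + 4·0 = -540 + 1890 + 0 = 1350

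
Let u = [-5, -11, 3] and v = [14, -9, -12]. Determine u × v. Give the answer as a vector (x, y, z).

i: (-11)·(-12) - 3·(-9) = 132 - (-27) = 159
j: 3·14 - (-5)·(-12) = 42 - 60 = -18
k: (-5)·(-9) - (-11)·14 = 45 - (-154) = 199
u × v = (159, -18, 199)

(159, -18, 199)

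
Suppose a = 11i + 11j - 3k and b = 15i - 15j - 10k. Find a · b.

a · b = 11·15 + 11·(-15) + (-3)·(-10) = 165 - 165 + 30 = 30

30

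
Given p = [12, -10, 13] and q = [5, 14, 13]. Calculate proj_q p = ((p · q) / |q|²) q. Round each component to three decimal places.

p · q = 12·5 + (-10)·14 + 13·13 = 60 - 140 + 169 = 89
|q|² = 25 + 196 + 169 = 390
proj_q p = (89/390) · (5, 14, 13) ≈ (1.141, 3.195, 2.967)

(1.141, 3.195, 2.967)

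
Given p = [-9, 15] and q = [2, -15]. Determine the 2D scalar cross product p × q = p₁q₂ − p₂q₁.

(-9)·(-15) - 15·2 = 135 - 30 = 105

105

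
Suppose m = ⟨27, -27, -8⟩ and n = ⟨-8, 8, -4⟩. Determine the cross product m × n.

(172, 172, 0)

i: (-27)·(-4) - (-8)·8 = 108 - (-64) = 172
j: (-8)·(-8) - 27·(-4) = 64 - (-108) = 172
k: 27·8 - (-27)·(-8) = 216 - 216 = 0
m × n = (172, 172, 0)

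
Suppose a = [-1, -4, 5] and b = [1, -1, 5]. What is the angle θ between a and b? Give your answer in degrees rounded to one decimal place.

33.7

a · b = (-1)·1 + (-4)·(-1) + 5·5 = -1 + 4 + 25 = 28
|a|² = 1 + 16 + 25 = 42,  |a| = √42 ≈ 6.480741
|b|² = 1 + 1 + 25 = 27,  |b| = √27 ≈ 5.196152
cos θ = 28 / (6.480741 · 5.196152) ≈ 0.83148
θ = arccos(0.83148) ≈ 33.7°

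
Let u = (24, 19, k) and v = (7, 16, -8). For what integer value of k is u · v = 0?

59

u · v = 24·7 + 19·16 + k·(-8) = 472 - 8k
Set equal to 0: -8k = -472, so k = 59.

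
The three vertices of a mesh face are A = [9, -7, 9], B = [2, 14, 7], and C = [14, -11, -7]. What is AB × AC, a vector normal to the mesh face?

AB = (-7, 21, -2)
AC = (5, -4, -16)
i: 21·(-16) - (-2)·(-4) = -336 - 8 = -344
j: (-2)·5 - (-7)·(-16) = -10 - 112 = -122
k: (-7)·(-4) - 21·5 = 28 - 105 = -77
AB × AC = (-344, -122, -77)

(-344, -122, -77)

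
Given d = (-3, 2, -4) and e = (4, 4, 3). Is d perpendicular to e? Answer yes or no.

no

d · e = (-3)·4 + 2·4 + (-4)·3 = -12 + 8 - 12 = -16
Nonzero, so the vectors are not orthogonal.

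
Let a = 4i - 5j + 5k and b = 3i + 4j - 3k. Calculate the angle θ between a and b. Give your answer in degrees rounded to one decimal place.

a · b = 4·3 + (-5)·4 + 5·(-3) = 12 - 20 - 15 = -23
|a|² = 16 + 25 + 25 = 66,  |a| = √66 ≈ 8.124038
|b|² = 9 + 16 + 9 = 34,  |b| = √34 ≈ 5.830952
cos θ = -23 / (8.124038 · 5.830952) ≈ -0.48553
θ = arccos(-0.48553) ≈ 119.0°

119.0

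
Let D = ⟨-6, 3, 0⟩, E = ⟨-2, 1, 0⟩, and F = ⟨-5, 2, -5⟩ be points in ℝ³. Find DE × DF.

DE = (4, -2, 0)
DF = (1, -1, -5)
i: (-2)·(-5) - 0·(-1) = 10 - 0 = 10
j: 0·1 - 4·(-5) = 0 - (-20) = 20
k: 4·(-1) - (-2)·1 = -4 - (-2) = -2
DE × DF = (10, 20, -2)

(10, 20, -2)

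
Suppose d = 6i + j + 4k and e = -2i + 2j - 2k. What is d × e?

i: 1·(-2) - 4·2 = -2 - 8 = -10
j: 4·(-2) - 6·(-2) = -8 - (-12) = 4
k: 6·2 - 1·(-2) = 12 - (-2) = 14
d × e = (-10, 4, 14)

(-10, 4, 14)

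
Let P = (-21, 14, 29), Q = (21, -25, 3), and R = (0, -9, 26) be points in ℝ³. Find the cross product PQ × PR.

(-481, -420, -147)

PQ = (42, -39, -26)
PR = (21, -23, -3)
i: (-39)·(-3) - (-26)·(-23) = 117 - 598 = -481
j: (-26)·21 - 42·(-3) = -546 - (-126) = -420
k: 42·(-23) - (-39)·21 = -966 - (-819) = -147
PQ × PR = (-481, -420, -147)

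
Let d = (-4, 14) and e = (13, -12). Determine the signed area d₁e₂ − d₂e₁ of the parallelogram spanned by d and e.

(-4)·(-12) - 14·13 = 48 - 182 = -134

-134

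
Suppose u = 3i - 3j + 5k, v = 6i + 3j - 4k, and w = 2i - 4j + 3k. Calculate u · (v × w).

v × w:
i: 3·3 - (-4)·(-4) = 9 - 16 = -7
j: (-4)·2 - 6·3 = -8 - 18 = -26
k: 6·(-4) - 3·2 = -24 - 6 = -30
v × w = (-7, -26, -30)
u · (v × w) = 3·(-7) + (-3)·(-26) + 5·(-30) = -21 + 78 - 150 = -93

-93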